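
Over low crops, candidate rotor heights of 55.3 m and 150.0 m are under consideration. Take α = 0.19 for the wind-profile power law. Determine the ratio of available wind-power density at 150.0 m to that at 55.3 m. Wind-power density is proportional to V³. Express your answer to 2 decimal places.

Speed ratio: V_B/V_A = (z_B/z_A)^α = (150.0/55.3)^0.19 = (2.7125)^0.19 = 1.20876
Power-density ratio: P_B/P_A = (V_B/V_A)³ = (1.20876)³ = 1.76611

1.77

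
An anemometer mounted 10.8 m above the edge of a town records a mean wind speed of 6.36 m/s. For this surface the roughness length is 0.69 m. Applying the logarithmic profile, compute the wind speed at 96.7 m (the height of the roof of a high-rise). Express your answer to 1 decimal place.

Log law: V(z) ∝ ln(z/z₀), so V₂/V₁ = ln(z₂/z₀) / ln(z₁/z₀).
ln(96.7/0.69) = 4.9427, ln(10.8/0.69) = 2.7506
V₂ = 6.36 × 4.9427/2.7506 = 6.36 × 1.7969 = 11.4285 m/s

11.4 m/s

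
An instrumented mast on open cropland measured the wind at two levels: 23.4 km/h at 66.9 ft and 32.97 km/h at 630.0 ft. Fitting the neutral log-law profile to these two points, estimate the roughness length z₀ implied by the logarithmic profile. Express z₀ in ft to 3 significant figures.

z₀ ≈ 0.278 ft

Log law: V(z) ∝ ln(z/z₀). With r = V₁/V₂ = 23.4/32.97 = 0.70974,
r · ln(z₂/z₀) = ln(z₁/z₀) ⇒ ln z₀ = (ln z₁ − r·ln z₂)/(1 − r)
ln z₀ = (4.20320 − 0.70974×6.44572) / 0.29026 = -1.2801
z₀ = exp(-1.2801) = 0.2780 ft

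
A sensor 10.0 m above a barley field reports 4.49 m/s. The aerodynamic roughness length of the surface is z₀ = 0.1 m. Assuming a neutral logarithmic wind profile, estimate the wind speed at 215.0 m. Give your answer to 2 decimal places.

7.48 m/s

Log law: V(z) ∝ ln(z/z₀), so V₂/V₁ = ln(z₂/z₀) / ln(z₁/z₀).
ln(215.0/0.1) = 7.6732, ln(10.0/0.1) = 4.6052
V₂ = 4.49 × 7.6732/4.6052 = 4.49 × 1.6662 = 7.4813 m/s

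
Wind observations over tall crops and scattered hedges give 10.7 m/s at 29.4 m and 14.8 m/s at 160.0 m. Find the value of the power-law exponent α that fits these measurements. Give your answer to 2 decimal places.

Power law: V₂/V₁ = (z₂/z₁)^α ⇒ α = ln(V₂/V₁) / ln(z₂/z₁)
α = ln(14.8/10.7) / ln(160.0/29.4) = ln(1.3832) / ln(5.4422)
  = 0.32438 / 1.69418 = 0.19147

α ≈ 0.19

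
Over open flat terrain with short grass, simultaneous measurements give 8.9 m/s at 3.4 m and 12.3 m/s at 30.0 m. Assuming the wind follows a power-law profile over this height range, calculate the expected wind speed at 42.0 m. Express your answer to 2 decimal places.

12.93 m/s

First find α: α = ln(V₂/V₁)/ln(z₂/z₁) = ln(12.3/8.9)/ln(30.0/3.4) = 0.32355/2.17742 = 0.1486
Extrapolate from 30.0 m to 42.0 m: V₃ = 12.3 × (42.0/30.0)^0.1486 = 12.3 × 1.0513 = 12.9306 m/s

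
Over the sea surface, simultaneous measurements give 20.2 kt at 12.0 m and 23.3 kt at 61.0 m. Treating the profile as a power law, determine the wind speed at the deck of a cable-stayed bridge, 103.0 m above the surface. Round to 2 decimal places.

First find α: α = ln(V₂/V₁)/ln(z₂/z₁) = ln(23.3/20.2)/ln(61.0/12.0) = 0.14277/1.62597 = 0.0878
Extrapolate from 61.0 m to 103.0 m: V₃ = 23.3 × (103.0/61.0)^0.0878 = 23.3 × 1.0471 = 24.3968 kt

24.40 kt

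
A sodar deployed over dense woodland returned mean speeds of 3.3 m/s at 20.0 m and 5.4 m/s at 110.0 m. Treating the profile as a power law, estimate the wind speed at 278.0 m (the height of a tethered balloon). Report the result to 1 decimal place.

First find α: α = ln(V₂/V₁)/ln(z₂/z₁) = ln(5.4/3.3)/ln(110.0/20.0) = 0.49248/1.70475 = 0.2889
Extrapolate from 110.0 m to 278.0 m: V₃ = 5.4 × (278.0/110.0)^0.2889 = 5.4 × 1.3071 = 7.0585 m/s

7.1 m/s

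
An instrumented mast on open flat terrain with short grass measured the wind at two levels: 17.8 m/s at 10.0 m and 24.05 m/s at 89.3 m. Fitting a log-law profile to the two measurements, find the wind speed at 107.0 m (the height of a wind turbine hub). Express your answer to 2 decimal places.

24.57 m/s

Log law: V ∝ ln(z/z₀). From the pair, with r = V₁/V₂ = 0.74012,
ln z₀ = (ln z₁ − r·ln z₂)/(1 − r) = (2.3026 − 0.74012×4.4920)/0.25988 = -3.9329 → z₀ = 0.01959 m
V₃ = V₁ · ln(z₃/z₀)/ln(z₁/z₀) = 17.8 × 8.6057/6.2355 = 24.5662 m/s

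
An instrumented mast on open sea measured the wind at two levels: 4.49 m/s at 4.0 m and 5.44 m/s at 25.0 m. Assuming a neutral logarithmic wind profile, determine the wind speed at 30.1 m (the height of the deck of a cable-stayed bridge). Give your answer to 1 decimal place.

5.5 m/s

Log law: V ∝ ln(z/z₀). From the pair, with r = V₁/V₂ = 0.82537,
ln z₀ = (ln z₁ − r·ln z₂)/(1 − r) = (1.3863 − 0.82537×3.2189)/0.17463 = -7.2751 → z₀ = 0.0006926 m
V₃ = V₁ · ln(z₃/z₀)/ln(z₁/z₀) = 4.49 × 10.6796/8.6614 = 5.5362 m/s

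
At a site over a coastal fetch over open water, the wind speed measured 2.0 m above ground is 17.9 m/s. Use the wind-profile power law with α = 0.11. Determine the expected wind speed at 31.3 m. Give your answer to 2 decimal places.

24.22 m/s

Power-law profile: V₂ = V₁ · (z₂/z₁)^α
V₂ = 17.9 × (31.3/2.0)^0.11 = 17.9 × (15.6500)^0.11
    = 17.9 × 1.3533 = 24.2242 m/s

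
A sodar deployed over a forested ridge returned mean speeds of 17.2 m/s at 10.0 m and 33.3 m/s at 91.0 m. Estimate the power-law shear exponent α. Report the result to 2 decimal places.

α ≈ 0.30

Power law: V₂/V₁ = (z₂/z₁)^α ⇒ α = ln(V₂/V₁) / ln(z₂/z₁)
α = ln(33.3/17.2) / ln(91.0/10.0) = ln(1.9360) / ln(9.1000)
  = 0.66065 / 2.20827 = 0.29917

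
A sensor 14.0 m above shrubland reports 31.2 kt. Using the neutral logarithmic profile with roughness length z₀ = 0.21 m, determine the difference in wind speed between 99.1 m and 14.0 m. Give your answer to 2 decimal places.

Log law: V₂ = V₁ · ln(z₂/z₀)/ln(z₁/z₀) = 31.2 × 6.1568/4.1997 = 45.7393 kt
ΔV = 45.7393 − 31.2 = 14.5393 kt

14.54 kt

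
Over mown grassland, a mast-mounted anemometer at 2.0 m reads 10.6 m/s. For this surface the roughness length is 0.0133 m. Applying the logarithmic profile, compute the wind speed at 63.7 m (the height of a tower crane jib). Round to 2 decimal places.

17.92 m/s

Log law: V(z) ∝ ln(z/z₀), so V₂/V₁ = ln(z₂/z₀) / ln(z₁/z₀).
ln(63.7/0.0133) = 8.4742, ln(2.0/0.0133) = 5.0131
V₂ = 10.6 × 8.4742/5.0131 = 10.6 × 1.6904 = 17.9182 m/s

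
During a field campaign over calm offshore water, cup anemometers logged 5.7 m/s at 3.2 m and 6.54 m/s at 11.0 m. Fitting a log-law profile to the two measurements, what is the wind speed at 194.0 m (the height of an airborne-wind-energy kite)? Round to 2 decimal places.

Log law: V ∝ ln(z/z₀). From the pair, with r = V₁/V₂ = 0.87156,
ln z₀ = (ln z₁ − r·ln z₂)/(1 − r) = (1.1632 − 0.87156×2.3979)/0.12844 = -7.2155 → z₀ = 0.0007351 m
V₃ = V₁ · ln(z₃/z₀)/ln(z₁/z₀) = 5.7 × 12.4833/8.3786 = 8.4924 m/s

8.49 m/s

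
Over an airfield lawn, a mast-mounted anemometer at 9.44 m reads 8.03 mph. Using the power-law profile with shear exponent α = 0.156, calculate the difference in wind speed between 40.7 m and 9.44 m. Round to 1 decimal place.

Power law: V₂ = V₁ · (z₂/z₁)^α = 8.03 × (4.3114)^0.156 = 10.0859 mph
ΔV = 10.0859 − 8.03 = 2.0559 mph

2.1 mph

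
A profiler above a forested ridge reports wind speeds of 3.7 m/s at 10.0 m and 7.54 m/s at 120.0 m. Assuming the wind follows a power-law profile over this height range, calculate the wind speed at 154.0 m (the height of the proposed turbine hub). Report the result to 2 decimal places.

First find α: α = ln(V₂/V₁)/ln(z₂/z₁) = ln(7.54/3.7)/ln(120.0/10.0) = 0.71189/2.48491 = 0.2865
Extrapolate from 120.0 m to 154.0 m: V₃ = 7.54 × (154.0/120.0)^0.2865 = 7.54 × 1.0741 = 8.0986 m/s

8.10 m/s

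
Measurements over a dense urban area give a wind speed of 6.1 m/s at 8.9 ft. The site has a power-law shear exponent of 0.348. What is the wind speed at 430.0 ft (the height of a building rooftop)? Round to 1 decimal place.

Power-law profile: V₂ = V₁ · (z₂/z₁)^α
V₂ = 6.1 × (430.0/8.9)^0.348 = 6.1 × (48.3146)^0.348
    = 6.1 × 3.8553 = 23.5174 m/s

23.5 m/s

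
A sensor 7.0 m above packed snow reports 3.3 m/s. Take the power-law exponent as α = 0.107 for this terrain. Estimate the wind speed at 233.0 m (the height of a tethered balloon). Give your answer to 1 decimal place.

Power-law profile: V₂ = V₁ · (z₂/z₁)^α
V₂ = 3.3 × (233.0/7.0)^0.107 = 3.3 × (33.2857)^0.107
    = 3.3 × 1.4551 = 4.8017 m/s

4.8 m/s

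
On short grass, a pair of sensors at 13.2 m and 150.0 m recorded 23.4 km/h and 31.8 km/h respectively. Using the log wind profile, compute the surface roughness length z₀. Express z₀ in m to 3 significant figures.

z₀ ≈ 0.0151 m

Log law: V(z) ∝ ln(z/z₀). With r = V₁/V₂ = 23.4/31.8 = 0.73585,
r · ln(z₂/z₀) = ln(z₁/z₀) ⇒ ln z₀ = (ln z₁ − r·ln z₂)/(1 − r)
ln z₀ = (2.58022 − 0.73585×5.01064) / 0.26415 = -4.1902
z₀ = exp(-4.1902) = 0.01514 m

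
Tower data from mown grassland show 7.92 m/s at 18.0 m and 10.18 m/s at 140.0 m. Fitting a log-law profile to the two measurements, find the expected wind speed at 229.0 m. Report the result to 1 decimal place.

Log law: V ∝ ln(z/z₀). From the pair, with r = V₁/V₂ = 0.77800,
ln z₀ = (ln z₁ − r·ln z₂)/(1 − r) = (2.8904 − 0.77800×4.9416)/0.22200 = -4.2982 → z₀ = 0.01359 m
V₃ = V₁ · ln(z₃/z₀)/ln(z₁/z₀) = 7.92 × 9.7319/7.1885 = 10.7222 m/s

10.7 m/s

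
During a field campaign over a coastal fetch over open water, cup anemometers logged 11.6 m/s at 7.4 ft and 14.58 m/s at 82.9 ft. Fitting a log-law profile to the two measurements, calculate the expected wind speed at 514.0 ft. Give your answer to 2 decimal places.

Log law: V ∝ ln(z/z₀). From the pair, with r = V₁/V₂ = 0.79561,
ln z₀ = (ln z₁ − r·ln z₂)/(1 − r) = (2.0015 − 0.79561×4.4176)/0.20439 = -7.4037 → z₀ = 0.0006090 ft
V₃ = V₁ · ln(z₃/z₀)/ln(z₁/z₀) = 11.6 × 13.6459/9.4052 = 16.8304 m/s

16.83 m/s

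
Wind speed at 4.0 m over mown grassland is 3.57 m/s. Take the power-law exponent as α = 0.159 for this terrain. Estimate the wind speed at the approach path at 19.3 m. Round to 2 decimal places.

4.59 m/s

Power-law profile: V₂ = V₁ · (z₂/z₁)^α
V₂ = 3.57 × (19.3/4.0)^0.159 = 3.57 × (4.8250)^0.159
    = 3.57 × 1.2843 = 4.5851 m/s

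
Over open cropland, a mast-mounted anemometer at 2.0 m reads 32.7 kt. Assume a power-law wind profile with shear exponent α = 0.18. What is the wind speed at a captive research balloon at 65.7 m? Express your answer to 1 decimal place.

61.3 kt

Power-law profile: V₂ = V₁ · (z₂/z₁)^α
V₂ = 32.7 × (65.7/2.0)^0.18 = 32.7 × (32.8500)^0.18
    = 32.7 × 1.8749 = 61.3090 kt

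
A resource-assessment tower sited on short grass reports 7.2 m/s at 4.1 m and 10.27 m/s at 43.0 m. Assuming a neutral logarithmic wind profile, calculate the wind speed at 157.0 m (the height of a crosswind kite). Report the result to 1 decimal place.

Log law: V ∝ ln(z/z₀). From the pair, with r = V₁/V₂ = 0.70107,
ln z₀ = (ln z₁ − r·ln z₂)/(1 − r) = (1.4110 − 0.70107×3.7612)/0.29893 = -4.1009 → z₀ = 0.01656 m
V₃ = V₁ · ln(z₃/z₀)/ln(z₁/z₀) = 7.2 × 9.1572/5.5119 = 11.9617 m/s

12.0 m/s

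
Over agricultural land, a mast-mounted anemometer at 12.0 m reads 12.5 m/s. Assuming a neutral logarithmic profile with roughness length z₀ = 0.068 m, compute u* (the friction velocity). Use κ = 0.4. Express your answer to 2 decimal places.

u* ≈ 0.97 m/s

Log law: V(z) = (u*/κ) · ln(z/z₀) ⇒ u* = κ · V / ln(z/z₀)
u* = 0.4 × 12.5 / ln(12.0/0.068) = 0.4 × 12.5 / 5.1732
   = 5.0000 / 5.1732 = 0.9665 m/s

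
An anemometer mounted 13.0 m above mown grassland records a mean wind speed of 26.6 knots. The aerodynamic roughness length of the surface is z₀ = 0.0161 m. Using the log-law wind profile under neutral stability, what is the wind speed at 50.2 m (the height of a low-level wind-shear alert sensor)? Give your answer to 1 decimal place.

Log law: V(z) ∝ ln(z/z₀), so V₂/V₁ = ln(z₂/z₀) / ln(z₁/z₀).
ln(50.2/0.0161) = 8.0450, ln(13.0/0.0161) = 6.6939
V₂ = 26.6 × 8.0450/6.6939 = 26.6 × 1.2018 = 31.9688 knots

32.0 knots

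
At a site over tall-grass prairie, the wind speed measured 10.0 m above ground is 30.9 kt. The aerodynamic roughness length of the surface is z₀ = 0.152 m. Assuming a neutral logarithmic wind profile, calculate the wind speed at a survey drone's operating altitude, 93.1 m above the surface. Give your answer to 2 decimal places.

47.37 kt

Log law: V(z) ∝ ln(z/z₀), so V₂/V₁ = ln(z₂/z₀) / ln(z₁/z₀).
ln(93.1/0.152) = 6.4175, ln(10.0/0.152) = 4.1865
V₂ = 30.9 × 6.4175/4.1865 = 30.9 × 1.5329 = 47.3675 kt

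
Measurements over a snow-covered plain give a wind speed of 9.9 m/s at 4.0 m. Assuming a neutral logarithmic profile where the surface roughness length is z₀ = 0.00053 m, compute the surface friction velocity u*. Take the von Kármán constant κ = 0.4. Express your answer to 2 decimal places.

u* ≈ 0.44 m/s

Log law: V(z) = (u*/κ) · ln(z/z₀) ⇒ u* = κ · V / ln(z/z₀)
u* = 0.4 × 9.9 / ln(4.0/0.00053) = 0.4 × 9.9 / 8.9289
   = 3.9600 / 8.9289 = 0.4435 m/s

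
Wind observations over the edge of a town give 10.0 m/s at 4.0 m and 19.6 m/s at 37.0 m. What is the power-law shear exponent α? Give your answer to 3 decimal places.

Power law: V₂/V₁ = (z₂/z₁)^α ⇒ α = ln(V₂/V₁) / ln(z₂/z₁)
α = ln(19.6/10.0) / ln(37.0/4.0) = ln(1.9600) / ln(9.2500)
  = 0.67294 / 2.22462 = 0.30250

α ≈ 0.302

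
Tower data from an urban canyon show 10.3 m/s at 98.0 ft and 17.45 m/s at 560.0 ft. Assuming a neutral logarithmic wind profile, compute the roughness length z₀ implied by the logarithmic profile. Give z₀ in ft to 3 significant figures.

Log law: V(z) ∝ ln(z/z₀). With r = V₁/V₂ = 10.3/17.45 = 0.59026,
r · ln(z₂/z₀) = ln(z₁/z₀) ⇒ ln z₀ = (ln z₁ − r·ln z₂)/(1 − r)
ln z₀ = (4.58497 − 0.59026×6.32794) / 0.40974 = 2.0741
z₀ = exp(2.0741) = 7.958 ft

z₀ ≈ 7.96 ft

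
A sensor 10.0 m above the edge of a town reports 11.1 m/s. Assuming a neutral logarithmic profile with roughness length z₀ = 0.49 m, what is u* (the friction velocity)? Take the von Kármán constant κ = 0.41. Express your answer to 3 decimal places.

u* ≈ 1.509 m/s

Log law: V(z) = (u*/κ) · ln(z/z₀) ⇒ u* = κ · V / ln(z/z₀)
u* = 0.41 × 11.1 / ln(10.0/0.49) = 0.41 × 11.1 / 3.0159
   = 4.5510 / 3.0159 = 1.5090 m/s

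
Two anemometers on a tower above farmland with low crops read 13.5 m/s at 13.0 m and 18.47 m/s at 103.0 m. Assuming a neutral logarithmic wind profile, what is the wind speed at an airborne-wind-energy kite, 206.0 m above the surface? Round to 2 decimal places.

Log law: V ∝ ln(z/z₀). From the pair, with r = V₁/V₂ = 0.73091,
ln z₀ = (ln z₁ − r·ln z₂)/(1 − r) = (2.5649 − 0.73091×4.6347)/0.26909 = -3.0572 → z₀ = 0.04702 m
V₃ = V₁ · ln(z₃/z₀)/ln(z₁/z₀) = 13.5 × 8.3851/5.6221 = 20.1344 m/s

20.13 m/s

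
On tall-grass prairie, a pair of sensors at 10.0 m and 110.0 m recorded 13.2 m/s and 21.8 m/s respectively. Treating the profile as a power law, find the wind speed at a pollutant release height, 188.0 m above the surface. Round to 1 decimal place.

24.4 m/s

First find α: α = ln(V₂/V₁)/ln(z₂/z₁) = ln(21.8/13.2)/ln(110.0/10.0) = 0.50169/2.39790 = 0.2092
Extrapolate from 110.0 m to 188.0 m: V₃ = 21.8 × (188.0/110.0)^0.2092 = 21.8 × 1.1187 = 24.3869 m/s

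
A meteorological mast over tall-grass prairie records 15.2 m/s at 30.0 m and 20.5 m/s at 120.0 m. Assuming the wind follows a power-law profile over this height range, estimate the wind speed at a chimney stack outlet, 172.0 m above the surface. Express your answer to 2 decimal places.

First find α: α = ln(V₂/V₁)/ln(z₂/z₁) = ln(20.5/15.2)/ln(120.0/30.0) = 0.29913/1.38629 = 0.2158
Extrapolate from 120.0 m to 172.0 m: V₃ = 20.5 × (172.0/120.0)^0.2158 = 20.5 × 1.0808 = 22.1559 m/s

22.16 m/s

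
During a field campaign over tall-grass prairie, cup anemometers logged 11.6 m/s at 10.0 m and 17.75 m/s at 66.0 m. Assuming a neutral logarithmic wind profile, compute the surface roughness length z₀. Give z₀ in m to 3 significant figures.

z₀ ≈ 0.285 m

Log law: V(z) ∝ ln(z/z₀). With r = V₁/V₂ = 11.6/17.75 = 0.65352,
r · ln(z₂/z₀) = ln(z₁/z₀) ⇒ ln z₀ = (ln z₁ − r·ln z₂)/(1 − r)
ln z₀ = (2.30259 − 0.65352×4.18965) / 0.34648 = -1.2568
z₀ = exp(-1.2568) = 0.2846 m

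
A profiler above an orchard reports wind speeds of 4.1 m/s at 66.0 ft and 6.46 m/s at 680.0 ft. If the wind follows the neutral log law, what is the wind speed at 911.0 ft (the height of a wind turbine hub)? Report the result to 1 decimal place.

Log law: V ∝ ln(z/z₀). From the pair, with r = V₁/V₂ = 0.63467,
ln z₀ = (ln z₁ − r·ln z₂)/(1 − r) = (4.1897 − 0.63467×6.5221)/0.36533 = 0.1375 → z₀ = 1.147 ft
V₃ = V₁ · ln(z₃/z₀)/ln(z₁/z₀) = 4.1 × 6.6770/4.0521 = 6.7559 m/s

6.8 m/s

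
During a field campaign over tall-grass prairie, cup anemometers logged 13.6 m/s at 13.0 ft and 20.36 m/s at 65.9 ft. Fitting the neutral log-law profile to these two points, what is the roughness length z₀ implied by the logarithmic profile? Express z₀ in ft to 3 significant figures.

Log law: V(z) ∝ ln(z/z₀). With r = V₁/V₂ = 13.6/20.36 = 0.66798,
r · ln(z₂/z₀) = ln(z₁/z₀) ⇒ ln z₀ = (ln z₁ − r·ln z₂)/(1 − r)
ln z₀ = (2.56495 − 0.66798×4.18814) / 0.33202 = -0.7006
z₀ = exp(-0.7006) = 0.4963 ft

z₀ ≈ 0.496 ft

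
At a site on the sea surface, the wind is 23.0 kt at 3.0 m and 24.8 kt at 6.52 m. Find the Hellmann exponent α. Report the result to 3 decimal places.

Power law: V₂/V₁ = (z₂/z₁)^α ⇒ α = ln(V₂/V₁) / ln(z₂/z₁)
α = ln(24.8/23.0) / ln(6.52/3.0) = ln(1.0783) / ln(2.1733)
  = 0.07535 / 0.77626 = 0.09707

α ≈ 0.097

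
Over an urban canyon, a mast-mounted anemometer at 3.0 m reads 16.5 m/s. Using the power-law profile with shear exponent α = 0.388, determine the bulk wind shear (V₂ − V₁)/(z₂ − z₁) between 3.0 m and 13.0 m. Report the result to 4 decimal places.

1.2645 m/s/m

Power law: V₂ = V₁ · (z₂/z₁)^α = 16.5 × (4.3333)^0.388 = 29.1455 m/s
ΔV/Δz = (29.1455 − 16.5)/(13.0 − 3.0) = 12.6455/10.0000 = 1.26455 m/s/m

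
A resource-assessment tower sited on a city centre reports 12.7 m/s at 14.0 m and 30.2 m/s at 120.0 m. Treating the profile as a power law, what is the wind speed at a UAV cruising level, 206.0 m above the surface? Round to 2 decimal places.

First find α: α = ln(V₂/V₁)/ln(z₂/z₁) = ln(30.2/12.7)/ln(120.0/14.0) = 0.86624/2.14843 = 0.4032
Extrapolate from 120.0 m to 206.0 m: V₃ = 30.2 × (206.0/120.0)^0.4032 = 30.2 × 1.2434 = 37.5519 m/s

37.55 m/s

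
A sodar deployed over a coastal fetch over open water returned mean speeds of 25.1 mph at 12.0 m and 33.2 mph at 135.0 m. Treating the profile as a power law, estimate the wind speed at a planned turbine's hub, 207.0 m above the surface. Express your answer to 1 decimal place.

First find α: α = ln(V₂/V₁)/ln(z₂/z₁) = ln(33.2/25.1)/ln(135.0/12.0) = 0.27968/2.42037 = 0.1156
Extrapolate from 135.0 m to 207.0 m: V₃ = 33.2 × (207.0/135.0)^0.1156 = 33.2 × 1.0506 = 34.8810 mph

34.9 mph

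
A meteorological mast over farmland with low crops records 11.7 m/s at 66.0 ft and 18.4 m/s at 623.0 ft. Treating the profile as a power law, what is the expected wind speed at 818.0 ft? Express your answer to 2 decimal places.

First find α: α = ln(V₂/V₁)/ln(z₂/z₁) = ln(18.4/11.7)/ln(623.0/66.0) = 0.45276/2.24489 = 0.2017
Extrapolate from 623.0 ft to 818.0 ft: V₃ = 18.4 × (818.0/623.0)^0.2017 = 18.4 × 1.0565 = 19.4388 m/s

19.44 m/s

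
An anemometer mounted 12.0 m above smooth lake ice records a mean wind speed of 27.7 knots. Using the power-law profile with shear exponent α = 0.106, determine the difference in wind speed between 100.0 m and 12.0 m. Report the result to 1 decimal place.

7.0 knots

Power law: V₂ = V₁ · (z₂/z₁)^α = 27.7 × (8.3333)^0.106 = 34.6806 knots
ΔV = 34.6806 − 27.7 = 6.9806 knots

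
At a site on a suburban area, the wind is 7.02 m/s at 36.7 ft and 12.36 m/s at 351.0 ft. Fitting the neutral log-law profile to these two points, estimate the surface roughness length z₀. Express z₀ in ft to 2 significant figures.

z₀ ≈ 1.9 ft

Log law: V(z) ∝ ln(z/z₀). With r = V₁/V₂ = 7.02/12.36 = 0.56796,
r · ln(z₂/z₀) = ln(z₁/z₀) ⇒ ln z₀ = (ln z₁ − r·ln z₂)/(1 − r)
ln z₀ = (3.60278 − 0.56796×5.86079) / 0.43204 = 0.6344
z₀ = exp(0.6344) = 1.886 ft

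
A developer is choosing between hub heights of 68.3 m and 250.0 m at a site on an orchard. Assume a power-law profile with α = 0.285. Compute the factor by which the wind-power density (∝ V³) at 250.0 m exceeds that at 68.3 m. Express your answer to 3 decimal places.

Speed ratio: V_B/V_A = (z_B/z_A)^α = (250.0/68.3)^0.285 = (3.6603)^0.285 = 1.44745
Power-density ratio: P_B/P_A = (V_B/V_A)³ = (1.44745)³ = 3.03256

3.033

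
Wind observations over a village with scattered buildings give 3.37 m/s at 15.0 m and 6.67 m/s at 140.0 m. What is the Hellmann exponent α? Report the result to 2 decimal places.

α ≈ 0.31

Power law: V₂/V₁ = (z₂/z₁)^α ⇒ α = ln(V₂/V₁) / ln(z₂/z₁)
α = ln(6.67/3.37) / ln(140.0/15.0) = ln(1.9792) / ln(9.3333)
  = 0.68271 / 2.23359 = 0.30565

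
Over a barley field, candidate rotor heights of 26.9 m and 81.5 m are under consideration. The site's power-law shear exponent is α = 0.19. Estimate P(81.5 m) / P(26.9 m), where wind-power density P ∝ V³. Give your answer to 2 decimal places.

Speed ratio: V_B/V_A = (z_B/z_A)^α = (81.5/26.9)^0.19 = (3.0297)^0.19 = 1.23443
Power-density ratio: P_B/P_A = (V_B/V_A)³ = (1.23443)³ = 1.88105

1.88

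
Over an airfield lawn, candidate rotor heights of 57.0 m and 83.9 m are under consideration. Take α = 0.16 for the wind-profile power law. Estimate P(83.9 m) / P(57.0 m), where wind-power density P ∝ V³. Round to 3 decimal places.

1.204

Speed ratio: V_B/V_A = (z_B/z_A)^α = (83.9/57.0)^0.16 = (1.4719)^0.16 = 1.06380
Power-density ratio: P_B/P_A = (V_B/V_A)³ = (1.06380)³ = 1.20389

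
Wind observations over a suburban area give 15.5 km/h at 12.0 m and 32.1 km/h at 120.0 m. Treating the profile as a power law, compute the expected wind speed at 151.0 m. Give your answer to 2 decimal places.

First find α: α = ln(V₂/V₁)/ln(z₂/z₁) = ln(32.1/15.5)/ln(120.0/12.0) = 0.72802/2.30259 = 0.3162
Extrapolate from 120.0 m to 151.0 m: V₃ = 32.1 × (151.0/120.0)^0.3162 = 32.1 × 1.0754 = 34.5190 km/h

34.52 km/h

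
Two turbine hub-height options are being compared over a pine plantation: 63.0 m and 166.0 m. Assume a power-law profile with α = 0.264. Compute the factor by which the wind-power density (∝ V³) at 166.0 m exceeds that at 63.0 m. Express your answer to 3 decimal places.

2.154

Speed ratio: V_B/V_A = (z_B/z_A)^α = (166.0/63.0)^0.264 = (2.6349)^0.264 = 1.29146
Power-density ratio: P_B/P_A = (V_B/V_A)³ = (1.29146)³ = 2.15401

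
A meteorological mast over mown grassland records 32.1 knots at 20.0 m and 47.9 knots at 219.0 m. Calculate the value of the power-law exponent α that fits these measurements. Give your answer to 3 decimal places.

α ≈ 0.167

Power law: V₂/V₁ = (z₂/z₁)^α ⇒ α = ln(V₂/V₁) / ln(z₂/z₁)
α = ln(47.9/32.1) / ln(219.0/20.0) = ln(1.4922) / ln(10.9500)
  = 0.40026 / 2.39334 = 0.16724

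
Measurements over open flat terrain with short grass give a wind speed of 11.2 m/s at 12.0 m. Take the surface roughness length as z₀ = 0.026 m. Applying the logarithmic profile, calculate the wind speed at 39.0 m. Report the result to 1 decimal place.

13.4 m/s

Log law: V(z) ∝ ln(z/z₀), so V₂/V₁ = ln(z₂/z₀) / ln(z₁/z₀).
ln(39.0/0.026) = 7.3132, ln(12.0/0.026) = 6.1346
V₂ = 11.2 × 7.3132/6.1346 = 11.2 × 1.1921 = 13.3519 m/s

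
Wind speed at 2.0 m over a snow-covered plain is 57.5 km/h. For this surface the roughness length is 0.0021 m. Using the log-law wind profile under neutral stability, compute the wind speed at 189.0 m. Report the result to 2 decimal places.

95.63 km/h

Log law: V(z) ∝ ln(z/z₀), so V₂/V₁ = ln(z₂/z₀) / ln(z₁/z₀).
ln(189.0/0.0021) = 11.4076, ln(2.0/0.0021) = 6.8590
V₂ = 57.5 × 11.4076/6.8590 = 57.5 × 1.6632 = 95.6318 km/h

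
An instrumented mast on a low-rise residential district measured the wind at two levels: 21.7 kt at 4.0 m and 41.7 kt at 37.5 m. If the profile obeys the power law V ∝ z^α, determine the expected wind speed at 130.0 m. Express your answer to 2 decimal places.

First find α: α = ln(V₂/V₁)/ln(z₂/z₁) = ln(41.7/21.7)/ln(37.5/4.0) = 0.65319/2.23805 = 0.2919
Extrapolate from 37.5 m to 130.0 m: V₃ = 41.7 × (130.0/37.5)^0.2919 = 41.7 × 1.4374 = 59.9395 kt

59.94 kt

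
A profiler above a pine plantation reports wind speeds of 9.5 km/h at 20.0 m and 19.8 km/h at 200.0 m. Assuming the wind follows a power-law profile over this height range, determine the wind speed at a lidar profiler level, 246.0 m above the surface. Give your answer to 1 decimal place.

First find α: α = ln(V₂/V₁)/ln(z₂/z₁) = ln(19.8/9.5)/ln(200.0/20.0) = 0.73439/2.30259 = 0.3189
Extrapolate from 200.0 m to 246.0 m: V₃ = 19.8 × (246.0/200.0)^0.3189 = 19.8 × 1.0683 = 21.1514 km/h

21.2 km/h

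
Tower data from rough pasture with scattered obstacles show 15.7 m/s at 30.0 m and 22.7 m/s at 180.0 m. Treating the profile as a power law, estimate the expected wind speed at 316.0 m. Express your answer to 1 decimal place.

First find α: α = ln(V₂/V₁)/ln(z₂/z₁) = ln(22.7/15.7)/ln(180.0/30.0) = 0.36870/1.79176 = 0.2058
Extrapolate from 180.0 m to 316.0 m: V₃ = 22.7 × (316.0/180.0)^0.2058 = 22.7 × 1.1228 = 25.4871 m/s

25.5 m/s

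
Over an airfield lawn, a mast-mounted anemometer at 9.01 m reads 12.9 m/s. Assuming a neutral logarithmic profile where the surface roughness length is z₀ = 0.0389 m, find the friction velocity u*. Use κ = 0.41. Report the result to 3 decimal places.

Log law: V(z) = (u*/κ) · ln(z/z₀) ⇒ u* = κ · V / ln(z/z₀)
u* = 0.41 × 12.9 / ln(9.01/0.0389) = 0.41 × 12.9 / 5.4451
   = 5.2890 / 5.4451 = 0.9713 m/s

u* ≈ 0.971 m/s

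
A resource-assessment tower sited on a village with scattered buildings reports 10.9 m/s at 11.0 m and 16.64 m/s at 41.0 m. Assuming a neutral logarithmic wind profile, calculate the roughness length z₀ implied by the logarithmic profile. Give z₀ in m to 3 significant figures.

z₀ ≈ 0.904 m

Log law: V(z) ∝ ln(z/z₀). With r = V₁/V₂ = 10.9/16.64 = 0.65505,
r · ln(z₂/z₀) = ln(z₁/z₀) ⇒ ln z₀ = (ln z₁ − r·ln z₂)/(1 − r)
ln z₀ = (2.39790 − 0.65505×3.71357) / 0.34495 = -0.1005
z₀ = exp(-0.1005) = 0.9044 m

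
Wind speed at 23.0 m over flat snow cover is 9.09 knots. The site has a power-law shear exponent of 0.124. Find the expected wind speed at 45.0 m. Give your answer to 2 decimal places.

Power-law profile: V₂ = V₁ · (z₂/z₁)^α
V₂ = 9.09 × (45.0/23.0)^0.124 = 9.09 × (1.9565)^0.124
    = 9.09 × 1.0868 = 9.8789 knots

9.88 knots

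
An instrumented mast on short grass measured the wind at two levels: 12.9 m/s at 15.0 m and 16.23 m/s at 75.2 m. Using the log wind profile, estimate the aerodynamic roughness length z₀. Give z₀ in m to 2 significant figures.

Log law: V(z) ∝ ln(z/z₀). With r = V₁/V₂ = 12.9/16.23 = 0.79482,
r · ln(z₂/z₀) = ln(z₁/z₀) ⇒ ln z₀ = (ln z₁ − r·ln z₂)/(1 − r)
ln z₀ = (2.70805 − 0.79482×4.32015) / 0.20518 = -3.5370
z₀ = exp(-3.5370) = 0.02910 m

z₀ ≈ 0.029 m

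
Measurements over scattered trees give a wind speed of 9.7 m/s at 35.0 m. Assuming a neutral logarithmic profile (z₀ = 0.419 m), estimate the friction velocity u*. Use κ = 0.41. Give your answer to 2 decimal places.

u* ≈ 0.90 m/s

Log law: V(z) = (u*/κ) · ln(z/z₀) ⇒ u* = κ · V / ln(z/z₀)
u* = 0.41 × 9.7 / ln(35.0/0.419) = 0.41 × 9.7 / 4.4252
   = 3.9770 / 4.4252 = 0.8987 m/s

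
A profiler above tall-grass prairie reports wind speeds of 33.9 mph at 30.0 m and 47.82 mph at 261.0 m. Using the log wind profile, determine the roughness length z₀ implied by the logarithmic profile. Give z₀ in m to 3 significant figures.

Log law: V(z) ∝ ln(z/z₀). With r = V₁/V₂ = 33.9/47.82 = 0.70891,
r · ln(z₂/z₀) = ln(z₁/z₀) ⇒ ln z₀ = (ln z₁ − r·ln z₂)/(1 − r)
ln z₀ = (3.40120 − 0.70891×5.56452) / 0.29109 = -1.8672
z₀ = exp(-1.8672) = 0.1545 m

z₀ ≈ 0.155 m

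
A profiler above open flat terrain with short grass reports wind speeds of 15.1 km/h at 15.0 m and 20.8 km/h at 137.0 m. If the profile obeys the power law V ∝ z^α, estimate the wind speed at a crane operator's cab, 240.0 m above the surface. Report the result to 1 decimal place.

First find α: α = ln(V₂/V₁)/ln(z₂/z₁) = ln(20.8/15.1)/ln(137.0/15.0) = 0.32026/2.21193 = 0.1448
Extrapolate from 137.0 m to 240.0 m: V₃ = 20.8 × (240.0/137.0)^0.1448 = 20.8 × 1.0846 = 22.5589 km/h

22.6 km/h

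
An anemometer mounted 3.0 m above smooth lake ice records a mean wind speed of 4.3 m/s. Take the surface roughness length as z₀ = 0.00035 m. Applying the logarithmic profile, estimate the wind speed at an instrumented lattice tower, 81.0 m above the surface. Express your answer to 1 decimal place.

5.9 m/s

Log law: V(z) ∝ ln(z/z₀), so V₂/V₁ = ln(z₂/z₀) / ln(z₁/z₀).
ln(81.0/0.00035) = 12.3520, ln(3.0/0.00035) = 9.0562
V₂ = 4.3 × 12.3520/9.0562 = 4.3 × 1.3639 = 5.8649 m/s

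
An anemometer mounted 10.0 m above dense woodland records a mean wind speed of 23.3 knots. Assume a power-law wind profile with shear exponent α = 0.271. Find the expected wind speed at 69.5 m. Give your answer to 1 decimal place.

39.4 knots

Power-law profile: V₂ = V₁ · (z₂/z₁)^α
V₂ = 23.3 × (69.5/10.0)^0.271 = 23.3 × (6.9500)^0.271
    = 23.3 × 1.6911 = 39.4034 knots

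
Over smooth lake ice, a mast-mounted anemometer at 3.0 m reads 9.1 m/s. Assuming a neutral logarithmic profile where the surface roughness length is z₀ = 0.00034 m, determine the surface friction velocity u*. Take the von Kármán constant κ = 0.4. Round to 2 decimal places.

Log law: V(z) = (u*/κ) · ln(z/z₀) ⇒ u* = κ · V / ln(z/z₀)
u* = 0.4 × 9.1 / ln(3.0/0.00034) = 0.4 × 9.1 / 9.0852
   = 3.6400 / 9.0852 = 0.4007 m/s

u* ≈ 0.40 m/s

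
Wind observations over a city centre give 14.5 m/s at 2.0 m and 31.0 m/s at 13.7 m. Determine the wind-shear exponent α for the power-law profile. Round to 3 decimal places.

α ≈ 0.395

Power law: V₂/V₁ = (z₂/z₁)^α ⇒ α = ln(V₂/V₁) / ln(z₂/z₁)
α = ln(31.0/14.5) / ln(13.7/2.0) = ln(2.1379) / ln(6.8500)
  = 0.75984 / 1.92425 = 0.39488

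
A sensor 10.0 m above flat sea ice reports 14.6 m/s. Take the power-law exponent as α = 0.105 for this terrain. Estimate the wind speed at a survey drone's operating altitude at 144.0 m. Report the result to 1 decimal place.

19.3 m/s

Power-law profile: V₂ = V₁ · (z₂/z₁)^α
V₂ = 14.6 × (144.0/10.0)^0.105 = 14.6 × (14.4000)^0.105
    = 14.6 × 1.3232 = 19.3188 m/s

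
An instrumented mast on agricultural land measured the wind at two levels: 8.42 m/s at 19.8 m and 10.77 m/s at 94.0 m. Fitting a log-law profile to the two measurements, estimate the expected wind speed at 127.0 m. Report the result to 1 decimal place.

11.2 m/s

Log law: V ∝ ln(z/z₀). From the pair, with r = V₁/V₂ = 0.78180,
ln z₀ = (ln z₁ − r·ln z₂)/(1 − r) = (2.9857 − 0.78180×4.5433)/0.21820 = -2.5952 → z₀ = 0.07463 m
V₃ = V₁ · ln(z₃/z₀)/ln(z₁/z₀) = 8.42 × 7.4394/5.5809 = 11.2240 m/s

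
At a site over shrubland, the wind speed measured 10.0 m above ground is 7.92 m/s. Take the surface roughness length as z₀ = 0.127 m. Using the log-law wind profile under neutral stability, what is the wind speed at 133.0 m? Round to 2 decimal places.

12.61 m/s

Log law: V(z) ∝ ln(z/z₀), so V₂/V₁ = ln(z₂/z₀) / ln(z₁/z₀).
ln(133.0/0.127) = 6.9539, ln(10.0/0.127) = 4.3662
V₂ = 7.92 × 6.9539/4.3662 = 7.92 × 1.5927 = 12.6141 m/s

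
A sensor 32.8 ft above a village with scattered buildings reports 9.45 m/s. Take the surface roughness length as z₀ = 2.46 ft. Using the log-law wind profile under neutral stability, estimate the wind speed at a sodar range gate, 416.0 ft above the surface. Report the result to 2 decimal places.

Log law: V(z) ∝ ln(z/z₀), so V₂/V₁ = ln(z₂/z₀) / ln(z₁/z₀).
ln(416.0/2.46) = 5.1305, ln(32.8/2.46) = 2.5903
V₂ = 9.45 × 5.1305/2.5903 = 9.45 × 1.9807 = 18.7175 m/s

18.72 m/s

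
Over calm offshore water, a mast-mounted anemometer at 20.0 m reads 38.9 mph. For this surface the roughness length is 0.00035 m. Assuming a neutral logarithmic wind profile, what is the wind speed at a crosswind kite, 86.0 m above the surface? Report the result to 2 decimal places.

Log law: V(z) ∝ ln(z/z₀), so V₂/V₁ = ln(z₂/z₀) / ln(z₁/z₀).
ln(86.0/0.00035) = 12.4119, ln(20.0/0.00035) = 10.9533
V₂ = 38.9 × 12.4119/10.9533 = 38.9 × 1.1332 = 44.0802 mph

44.08 mph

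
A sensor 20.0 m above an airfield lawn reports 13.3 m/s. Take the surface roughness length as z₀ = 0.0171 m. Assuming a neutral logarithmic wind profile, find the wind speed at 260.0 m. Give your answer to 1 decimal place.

18.1 m/s

Log law: V(z) ∝ ln(z/z₀), so V₂/V₁ = ln(z₂/z₀) / ln(z₁/z₀).
ln(260.0/0.0171) = 9.6294, ln(20.0/0.0171) = 7.0644
V₂ = 13.3 × 9.6294/7.0644 = 13.3 × 1.3631 = 18.1290 m/s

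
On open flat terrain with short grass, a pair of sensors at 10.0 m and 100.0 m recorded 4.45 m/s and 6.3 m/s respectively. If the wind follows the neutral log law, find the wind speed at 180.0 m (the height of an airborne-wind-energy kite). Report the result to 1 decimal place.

6.8 m/s

Log law: V ∝ ln(z/z₀). From the pair, with r = V₁/V₂ = 0.70635,
ln z₀ = (ln z₁ − r·ln z₂)/(1 − r) = (2.3026 − 0.70635×4.6052)/0.29365 = -3.2361 → z₀ = 0.03932 m
V₃ = V₁ · ln(z₃/z₀)/ln(z₁/z₀) = 4.45 × 8.4290/5.5387 = 6.7723 m/s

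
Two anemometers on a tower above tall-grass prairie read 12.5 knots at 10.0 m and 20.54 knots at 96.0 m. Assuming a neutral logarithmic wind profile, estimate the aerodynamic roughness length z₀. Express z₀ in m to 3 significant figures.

Log law: V(z) ∝ ln(z/z₀). With r = V₁/V₂ = 12.5/20.54 = 0.60857,
r · ln(z₂/z₀) = ln(z₁/z₀) ⇒ ln z₀ = (ln z₁ − r·ln z₂)/(1 − r)
ln z₀ = (2.30259 − 0.60857×4.56435) / 0.39143 = -1.2138
z₀ = exp(-1.2138) = 0.2971 m

z₀ ≈ 0.297 m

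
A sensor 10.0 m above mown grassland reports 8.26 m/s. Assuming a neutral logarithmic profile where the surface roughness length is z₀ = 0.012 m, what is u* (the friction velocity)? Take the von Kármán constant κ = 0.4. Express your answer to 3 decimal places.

u* ≈ 0.491 m/s

Log law: V(z) = (u*/κ) · ln(z/z₀) ⇒ u* = κ · V / ln(z/z₀)
u* = 0.4 × 8.26 / ln(10.0/0.012) = 0.4 × 8.26 / 6.7254
   = 3.3040 / 6.7254 = 0.4913 m/s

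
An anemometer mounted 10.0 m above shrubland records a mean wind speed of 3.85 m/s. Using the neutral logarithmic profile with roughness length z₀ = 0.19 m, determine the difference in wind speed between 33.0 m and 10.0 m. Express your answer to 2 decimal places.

Log law: V₂ = V₁ · ln(z₂/z₀)/ln(z₁/z₀) = 3.85 × 5.1572/3.9633 = 5.0098 m/s
ΔV = 5.0098 − 3.85 = 1.1598 m/s

1.16 m/s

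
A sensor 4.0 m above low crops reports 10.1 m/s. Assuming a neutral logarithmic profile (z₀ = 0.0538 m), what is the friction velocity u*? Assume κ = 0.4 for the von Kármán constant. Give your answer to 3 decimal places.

Log law: V(z) = (u*/κ) · ln(z/z₀) ⇒ u* = κ · V / ln(z/z₀)
u* = 0.4 × 10.1 / ln(4.0/0.0538) = 0.4 × 10.1 / 4.3088
   = 4.0400 / 4.3088 = 0.9376 m/s

u* ≈ 0.938 m/s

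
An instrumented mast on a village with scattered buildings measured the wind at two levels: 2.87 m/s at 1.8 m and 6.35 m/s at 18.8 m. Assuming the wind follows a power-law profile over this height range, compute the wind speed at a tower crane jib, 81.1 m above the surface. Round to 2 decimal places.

First find α: α = ln(V₂/V₁)/ln(z₂/z₁) = ln(6.35/2.87)/ln(18.8/1.8) = 0.79414/2.34607 = 0.3385
Extrapolate from 18.8 m to 81.1 m: V₃ = 6.35 × (81.1/18.8)^0.3385 = 6.35 × 1.6402 = 10.4154 m/s

10.42 m/s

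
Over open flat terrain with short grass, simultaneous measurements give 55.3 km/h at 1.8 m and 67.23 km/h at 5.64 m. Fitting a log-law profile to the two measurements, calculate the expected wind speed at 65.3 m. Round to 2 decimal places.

Log law: V ∝ ln(z/z₀). From the pair, with r = V₁/V₂ = 0.82255,
ln z₀ = (ln z₁ − r·ln z₂)/(1 − r) = (0.5878 − 0.82255×1.7299)/0.17745 = -4.7063 → z₀ = 0.009039 m
V₃ = V₁ · ln(z₃/z₀)/ln(z₁/z₀) = 55.3 × 8.8853/5.2940 = 92.8126 km/h

92.81 km/h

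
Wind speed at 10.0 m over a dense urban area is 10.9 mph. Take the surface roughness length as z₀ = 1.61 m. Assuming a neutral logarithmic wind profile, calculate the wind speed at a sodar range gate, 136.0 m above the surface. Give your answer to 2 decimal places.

26.48 mph

Log law: V(z) ∝ ln(z/z₀), so V₂/V₁ = ln(z₂/z₀) / ln(z₁/z₀).
ln(136.0/1.61) = 4.4364, ln(10.0/1.61) = 1.8264
V₂ = 10.9 × 4.4364/1.8264 = 10.9 × 2.4291 = 26.4774 mph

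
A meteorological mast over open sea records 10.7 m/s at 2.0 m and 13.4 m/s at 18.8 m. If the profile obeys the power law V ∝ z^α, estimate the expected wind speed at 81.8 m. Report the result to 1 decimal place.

15.5 m/s

First find α: α = ln(V₂/V₁)/ln(z₂/z₁) = ln(13.4/10.7)/ln(18.8/2.0) = 0.22501/2.24071 = 0.1004
Extrapolate from 18.8 m to 81.8 m: V₃ = 13.4 × (81.8/18.8)^0.1004 = 13.4 × 1.1591 = 15.5322 m/s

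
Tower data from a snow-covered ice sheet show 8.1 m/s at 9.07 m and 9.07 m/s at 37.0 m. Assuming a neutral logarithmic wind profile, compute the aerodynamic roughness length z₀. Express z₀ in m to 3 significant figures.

Log law: V(z) ∝ ln(z/z₀). With r = V₁/V₂ = 8.1/9.07 = 0.89305,
r · ln(z₂/z₀) = ln(z₁/z₀) ⇒ ln z₀ = (ln z₁ − r·ln z₂)/(1 − r)
ln z₀ = (2.20497 − 0.89305×3.61092) / 0.10695 = -9.5354
z₀ = exp(-9.5354) = 0.00007225 m

z₀ ≈ 0.0000722 m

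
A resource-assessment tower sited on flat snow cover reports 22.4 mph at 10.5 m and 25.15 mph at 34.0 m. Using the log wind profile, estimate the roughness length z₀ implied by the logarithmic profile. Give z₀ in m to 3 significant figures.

z₀ ≈ 0.000732 m

Log law: V(z) ∝ ln(z/z₀). With r = V₁/V₂ = 22.4/25.15 = 0.89066,
r · ln(z₂/z₀) = ln(z₁/z₀) ⇒ ln z₀ = (ln z₁ − r·ln z₂)/(1 − r)
ln z₀ = (2.35138 − 0.89066×3.52636) / 0.10934 = -7.2194
z₀ = exp(-7.2194) = 0.0007322 m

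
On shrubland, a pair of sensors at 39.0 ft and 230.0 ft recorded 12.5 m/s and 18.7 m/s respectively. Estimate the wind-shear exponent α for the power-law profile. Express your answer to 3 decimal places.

Power law: V₂/V₁ = (z₂/z₁)^α ⇒ α = ln(V₂/V₁) / ln(z₂/z₁)
α = ln(18.7/12.5) / ln(230.0/39.0) = ln(1.4960) / ln(5.8974)
  = 0.40279 / 1.77452 = 0.22699

α ≈ 0.227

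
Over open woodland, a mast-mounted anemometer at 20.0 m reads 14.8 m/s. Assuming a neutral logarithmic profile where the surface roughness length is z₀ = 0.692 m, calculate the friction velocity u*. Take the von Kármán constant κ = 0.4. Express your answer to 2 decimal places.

u* ≈ 1.76 m/s

Log law: V(z) = (u*/κ) · ln(z/z₀) ⇒ u* = κ · V / ln(z/z₀)
u* = 0.4 × 14.8 / ln(20.0/0.692) = 0.4 × 14.8 / 3.3639
   = 5.9200 / 3.3639 = 1.7599 m/s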